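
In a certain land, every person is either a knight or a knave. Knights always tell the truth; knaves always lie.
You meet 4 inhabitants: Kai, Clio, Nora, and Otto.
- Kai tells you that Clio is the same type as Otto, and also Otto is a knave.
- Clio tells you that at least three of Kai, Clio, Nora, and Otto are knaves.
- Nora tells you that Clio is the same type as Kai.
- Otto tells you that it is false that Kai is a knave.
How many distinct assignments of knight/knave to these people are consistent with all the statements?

1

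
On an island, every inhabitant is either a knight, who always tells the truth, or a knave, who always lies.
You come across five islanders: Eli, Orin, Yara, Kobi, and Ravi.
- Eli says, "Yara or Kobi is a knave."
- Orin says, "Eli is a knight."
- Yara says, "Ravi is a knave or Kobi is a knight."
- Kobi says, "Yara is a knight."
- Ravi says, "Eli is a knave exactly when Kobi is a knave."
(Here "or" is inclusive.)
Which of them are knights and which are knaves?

Suppose Eli is a knight. Then Eli's statement "Yara or Kobi is a knave" would have to be true. Checking the 16 ways to assign the others, none is consistent with every speaker.
(For instance, with Orin=knave, Yara=knight, Kobi=knight, Ravi=knave, Eli's claim "Yara or Kobi is a knave" comes out false where it would need to be true.)
So Eli must be a knave, making "Yara or Kobi is a knave" false. Taking Eli=knave, Orin=knave, Yara=knight, Kobi=knight, Ravi=knave, each remaining statement checks out:
  Orin (knave): "Eli is a knight" — false. ✓
  Yara (knight): "Ravi is a knave or Kobi is a knight" — true. ✓
  Kobi (knight): "Yara is a knight" — true. ✓
  Ravi (knave): "Eli is a knave exactly when Kobi is a knave" — false. ✓
This is the unique consistent assignment.

Knights: Yara and Kobi. Knaves: Eli, Orin, and Ravi.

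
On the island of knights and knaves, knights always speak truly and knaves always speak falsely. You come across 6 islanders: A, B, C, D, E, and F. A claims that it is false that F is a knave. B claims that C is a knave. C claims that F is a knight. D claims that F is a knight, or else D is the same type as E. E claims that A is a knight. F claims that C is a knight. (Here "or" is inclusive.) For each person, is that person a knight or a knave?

A is a knight, B is a knave, C is a knight, D is a knight, E is a knight, and F is a knight.

A is a knight, so "it is false that F is a knave" must be True — and it is.
B is a knave, so "C is a knave" must be false — and it is.
C (knight): "F is a knight" — True. ✓
Since D is a knight, "F is a knight, or else D is the same type as E" needs to be True, which holds.
E is a knight, and the claim "A is a knight" is indeed True.
F is a knight, so "C is a knight" must be True — and it is.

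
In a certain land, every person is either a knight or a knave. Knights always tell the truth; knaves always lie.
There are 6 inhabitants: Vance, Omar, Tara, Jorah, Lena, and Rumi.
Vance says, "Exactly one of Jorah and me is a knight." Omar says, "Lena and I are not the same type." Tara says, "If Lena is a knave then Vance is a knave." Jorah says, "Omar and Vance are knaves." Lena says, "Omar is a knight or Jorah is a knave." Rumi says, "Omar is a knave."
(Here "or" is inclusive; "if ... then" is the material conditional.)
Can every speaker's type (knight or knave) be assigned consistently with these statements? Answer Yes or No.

No

Checking all 64 assignments, each has at least one speaker whose statement's truth value contradicts their type.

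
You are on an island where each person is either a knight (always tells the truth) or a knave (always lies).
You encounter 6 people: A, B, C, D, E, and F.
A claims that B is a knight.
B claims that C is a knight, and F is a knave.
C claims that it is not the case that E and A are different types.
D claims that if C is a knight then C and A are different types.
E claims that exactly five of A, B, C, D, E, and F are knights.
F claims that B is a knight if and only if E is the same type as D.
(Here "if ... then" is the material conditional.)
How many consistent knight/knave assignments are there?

1

Consistent assignments:
  A=knave, B=knave, C=knight, D=knight, E=knave, F=knight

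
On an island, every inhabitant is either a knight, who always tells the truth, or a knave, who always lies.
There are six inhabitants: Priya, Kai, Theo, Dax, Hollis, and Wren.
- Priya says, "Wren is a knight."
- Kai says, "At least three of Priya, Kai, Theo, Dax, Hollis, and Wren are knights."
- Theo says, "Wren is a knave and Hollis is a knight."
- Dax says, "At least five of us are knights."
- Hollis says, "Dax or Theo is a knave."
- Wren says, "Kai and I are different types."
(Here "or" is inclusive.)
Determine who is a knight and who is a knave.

Priya is a knave, Kai is a knave, Theo is a knight, Dax is a knave, Hollis is a knight, and Wren is a knave.

Priya is a knave, so "Wren is a knight" must be False — and it is.
Kai is a knave, and the claim "at least three of Priya, Kai, Theo, Dax, Hollis, and Wren are knights" is indeed False.
Theo (knight): "Wren is a knave and Hollis is a knight" — true. ✓
Dax (knave): "at least five of us are knights" — False. ✓
Hollis is a knight; "Dax or Theo is a knave" is true, as required.
Since Wren is a knave, "Kai and I are different types" needs to be False, which holds.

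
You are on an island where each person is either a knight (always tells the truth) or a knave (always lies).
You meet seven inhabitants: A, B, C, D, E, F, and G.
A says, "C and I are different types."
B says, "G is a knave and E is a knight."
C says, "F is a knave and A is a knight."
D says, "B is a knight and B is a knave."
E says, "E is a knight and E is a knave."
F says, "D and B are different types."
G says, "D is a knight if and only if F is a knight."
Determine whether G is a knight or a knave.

Consistent assignments: {A=knave, B=knave, C=knave, D=knave, E=knave, F=knave, G=knight}
In every consistent assignment, G is a knight.

G is a knight.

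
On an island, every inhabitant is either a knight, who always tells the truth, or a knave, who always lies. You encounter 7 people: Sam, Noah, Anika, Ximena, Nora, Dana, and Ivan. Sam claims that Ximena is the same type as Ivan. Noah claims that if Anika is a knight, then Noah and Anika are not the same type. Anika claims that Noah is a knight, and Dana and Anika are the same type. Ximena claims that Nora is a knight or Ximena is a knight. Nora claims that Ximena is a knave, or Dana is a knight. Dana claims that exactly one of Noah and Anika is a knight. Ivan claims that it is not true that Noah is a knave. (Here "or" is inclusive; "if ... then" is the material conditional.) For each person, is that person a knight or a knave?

Sam is a knight, Noah is a knight, Anika is a knave, Ximena is a knight, Nora is a knight, Dana is a knight, and Ivan is a knight.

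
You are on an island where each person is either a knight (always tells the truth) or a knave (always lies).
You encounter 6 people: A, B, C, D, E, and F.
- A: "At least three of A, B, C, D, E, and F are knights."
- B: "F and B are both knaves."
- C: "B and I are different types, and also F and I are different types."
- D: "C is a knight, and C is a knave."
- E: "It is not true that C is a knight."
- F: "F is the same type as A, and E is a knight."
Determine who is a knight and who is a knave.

A (knight): "at least three of A, B, C, D, E, and F are knights" — True. ✓
B (knave): "F and B are both knaves" — false. ✓
C (knave): "B and I are different types, and also F and I are different types" — false. ✓
D is a knave, and the claim "C is a knight, and C is a knave" is indeed false.
As a knight, E's statement "it is not true that C is a knight" should be True; it is.
As a knight, F's statement "F is the same type as A, and E is a knight" should be True; it is.

A is a knight, B is a knave, C is a knave, D is a knave, E is a knight, and F is a knight.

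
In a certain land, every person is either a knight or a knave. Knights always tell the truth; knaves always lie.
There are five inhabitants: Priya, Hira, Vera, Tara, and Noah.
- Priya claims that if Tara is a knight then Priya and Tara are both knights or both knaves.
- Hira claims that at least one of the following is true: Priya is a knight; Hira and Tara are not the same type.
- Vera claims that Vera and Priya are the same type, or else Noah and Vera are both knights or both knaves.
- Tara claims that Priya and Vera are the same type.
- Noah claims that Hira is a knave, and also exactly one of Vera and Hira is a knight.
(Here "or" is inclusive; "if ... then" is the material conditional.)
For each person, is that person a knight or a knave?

Priya is a knight, Hira is a knight, Vera is a knight, Tara is a knight, and Noah is a knave.

As a knight, Priya's statement "if Tara is a knight then Priya and Tara are both knights or both knaves" should be True; it is.
Hira is a knight; "at least one of the following is true: Priya is a knight; Hira and Tara are not the same type" is True, as required.
Vera (knight): "Vera and Priya are the same type, or else Noah and Vera are both knights or both knaves" — True. ✓
Tara is a knight; "Priya and Vera are the same type" is True, as required.
Noah is a knave; "Hira is a knave, and also exactly one of Vera and Hira is a knight" is False, as required.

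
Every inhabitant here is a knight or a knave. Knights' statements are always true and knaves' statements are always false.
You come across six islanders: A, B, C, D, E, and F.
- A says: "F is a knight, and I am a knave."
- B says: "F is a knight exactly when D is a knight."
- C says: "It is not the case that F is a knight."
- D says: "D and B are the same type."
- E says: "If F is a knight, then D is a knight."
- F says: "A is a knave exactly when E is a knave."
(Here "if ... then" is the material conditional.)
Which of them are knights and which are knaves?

A is a knave, B is a knight, C is a knight, D is a knave, E is a knight, and F is a knave.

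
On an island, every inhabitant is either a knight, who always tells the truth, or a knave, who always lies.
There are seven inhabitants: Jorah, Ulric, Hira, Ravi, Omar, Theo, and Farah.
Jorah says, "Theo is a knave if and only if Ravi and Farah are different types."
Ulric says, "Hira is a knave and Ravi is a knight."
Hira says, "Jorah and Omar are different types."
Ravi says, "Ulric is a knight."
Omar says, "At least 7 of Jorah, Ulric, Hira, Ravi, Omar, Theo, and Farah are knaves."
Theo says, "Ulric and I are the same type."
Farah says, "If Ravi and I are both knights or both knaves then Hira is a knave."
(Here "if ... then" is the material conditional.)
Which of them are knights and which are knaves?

Knights: Ulric, Ravi, and Farah. Knaves: Jorah, Hira, Omar, and Theo.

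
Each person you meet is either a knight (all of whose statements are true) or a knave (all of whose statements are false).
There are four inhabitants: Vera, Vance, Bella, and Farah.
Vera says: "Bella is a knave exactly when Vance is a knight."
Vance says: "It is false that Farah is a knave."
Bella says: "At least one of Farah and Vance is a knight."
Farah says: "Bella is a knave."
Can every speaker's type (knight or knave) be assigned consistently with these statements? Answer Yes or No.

No

Checking all 16 assignments, each has at least one speaker whose statement's truth value contradicts their type.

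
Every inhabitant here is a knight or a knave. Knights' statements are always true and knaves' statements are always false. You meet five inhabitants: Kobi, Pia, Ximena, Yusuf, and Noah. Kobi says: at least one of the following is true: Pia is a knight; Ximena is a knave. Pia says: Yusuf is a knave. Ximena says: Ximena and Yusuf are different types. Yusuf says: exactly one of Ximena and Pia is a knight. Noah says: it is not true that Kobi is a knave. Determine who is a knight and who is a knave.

Kobi is a knight, Pia is a knight, Ximena is a knight, Yusuf is a knave, and Noah is a knight.

Suppose Kobi is a knave. Then Kobi's statement "at least one of the following is true: Pia is a knight; Ximena is a knave" would have to be false. Checking the 16 ways to assign the others, none is consistent with every speaker.
(For instance, with Pia=knight, Ximena=knight, Yusuf=knave, Noah=knight, Kobi's claim "at least one of the following is true: Pia is a knight; Ximena is a knave" comes out true where it would need to be false.)
So Kobi must be a knight, making "at least one of the following is true: Pia is a knight; Ximena is a knave" true. Taking Kobi=knight, Pia=knight, Ximena=knight, Yusuf=knave, Noah=knight, each remaining statement checks out:
  Pia (knight): "Yusuf is a knave" — true. ✓
  Ximena (knight): "Ximena and Yusuf are different types" — true. ✓
  Yusuf (knave): "exactly one of Ximena and Pia is a knight" — false. ✓
  Noah (knight): "it is not true that Kobi is a knave" — true. ✓
This is the unique consistent assignment.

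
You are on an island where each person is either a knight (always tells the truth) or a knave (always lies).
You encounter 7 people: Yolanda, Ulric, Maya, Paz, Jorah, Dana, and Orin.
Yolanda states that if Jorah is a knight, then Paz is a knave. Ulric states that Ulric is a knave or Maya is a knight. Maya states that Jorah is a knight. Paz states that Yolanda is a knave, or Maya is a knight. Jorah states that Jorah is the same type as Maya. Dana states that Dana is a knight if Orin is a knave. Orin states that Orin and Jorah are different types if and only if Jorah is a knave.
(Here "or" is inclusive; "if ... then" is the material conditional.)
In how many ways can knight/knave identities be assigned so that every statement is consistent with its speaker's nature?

Consistent assignments:
  Yolanda=knave, Ulric=knight, Maya=knight, Paz=knight, Jorah=knight, Dana=knight, Orin=knight
  Yolanda=knave, Ulric=knight, Maya=knight, Paz=knight, Jorah=knight, Dana=knight, Orin=knave
  Yolanda=knave, Ulric=knight, Maya=knight, Paz=knight, Jorah=knight, Dana=knave, Orin=knave

3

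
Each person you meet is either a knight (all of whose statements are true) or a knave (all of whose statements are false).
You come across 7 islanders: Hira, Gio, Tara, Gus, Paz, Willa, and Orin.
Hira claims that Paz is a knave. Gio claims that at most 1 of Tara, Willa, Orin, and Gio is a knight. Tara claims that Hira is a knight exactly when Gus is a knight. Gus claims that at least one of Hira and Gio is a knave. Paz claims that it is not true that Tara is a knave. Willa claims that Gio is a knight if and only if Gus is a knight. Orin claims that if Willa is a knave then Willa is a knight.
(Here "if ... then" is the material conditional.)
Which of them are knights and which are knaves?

Knights: Hira and Gio. Knaves: Tara, Gus, Paz, Willa, and Orin.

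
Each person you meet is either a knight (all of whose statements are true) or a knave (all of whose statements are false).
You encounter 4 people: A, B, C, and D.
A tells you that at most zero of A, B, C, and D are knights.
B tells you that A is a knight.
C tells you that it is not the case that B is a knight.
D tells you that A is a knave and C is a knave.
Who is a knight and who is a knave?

Suppose A is a knight. Then A's statement "at most zero of A, B, C, and D are knights" would have to be true. Checking the 8 ways to assign the others, none is consistent with every speaker.
(For instance, with B=knave, C=knight, D=knave, A's claim "at most zero of A, B, C, and D are knights" comes out false where it would need to be true.)
So A must be a knave, making "at most zero of A, B, C, and D are knights" false. Taking A=knave, B=knave, C=knight, D=knave, each remaining statement checks out:
  B (knave): "A is a knight" — false. ✓
  C (knight): "it is not the case that B is a knight" — true. ✓
  D (knave): "A is a knave and C is a knave" — false. ✓
This is the unique consistent assignment.

Knights: C. Knaves: A, B, and D.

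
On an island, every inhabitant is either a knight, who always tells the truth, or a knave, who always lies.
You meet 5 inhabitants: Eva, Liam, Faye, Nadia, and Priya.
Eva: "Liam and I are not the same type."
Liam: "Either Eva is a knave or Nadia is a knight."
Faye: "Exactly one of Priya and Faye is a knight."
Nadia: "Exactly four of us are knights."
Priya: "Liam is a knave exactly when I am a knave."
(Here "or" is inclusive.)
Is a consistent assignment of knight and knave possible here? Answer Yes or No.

No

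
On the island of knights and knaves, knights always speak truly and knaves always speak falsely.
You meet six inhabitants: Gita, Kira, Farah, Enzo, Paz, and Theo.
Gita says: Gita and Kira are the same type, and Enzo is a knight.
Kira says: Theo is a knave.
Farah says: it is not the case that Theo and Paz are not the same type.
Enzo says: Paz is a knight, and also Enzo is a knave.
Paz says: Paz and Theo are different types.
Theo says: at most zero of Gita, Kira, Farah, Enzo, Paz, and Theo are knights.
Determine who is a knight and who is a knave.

Gita is a knave, Kira is a knight, Farah is a knight, Enzo is a knave, Paz is a knave, and Theo is a knave.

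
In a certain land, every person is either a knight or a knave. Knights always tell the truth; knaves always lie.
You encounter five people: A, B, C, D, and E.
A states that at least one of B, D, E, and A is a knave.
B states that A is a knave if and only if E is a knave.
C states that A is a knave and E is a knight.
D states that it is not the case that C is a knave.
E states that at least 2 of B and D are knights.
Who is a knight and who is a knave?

Knights: A. Knaves: B, C, D, and E.

As a knight, A's statement "at least one of B, D, E, and A is a knave" should be true; it is.
B is a knave, so "A is a knave if and only if E is a knave" must be False — and it is.
As a knave, C's statement "A is a knave and E is a knight" should be False; it is.
D is a knave, so "it is not the case that C is a knave" must be False — and it is.
E is a knave; "at least 2 of B and D are knights" is False, as required.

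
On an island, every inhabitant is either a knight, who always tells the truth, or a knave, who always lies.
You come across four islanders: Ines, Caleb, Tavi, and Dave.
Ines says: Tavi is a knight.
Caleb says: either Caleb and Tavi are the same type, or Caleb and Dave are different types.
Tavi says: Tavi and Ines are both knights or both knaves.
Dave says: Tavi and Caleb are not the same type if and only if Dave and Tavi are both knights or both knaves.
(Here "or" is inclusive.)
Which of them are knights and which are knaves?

Ines is a knight, Caleb is a knave, Tavi is a knight, and Dave is a knave.

As a knight, Ines's statement "Tavi is a knight" should be true; it is.
As a knave, Caleb's statement "either Caleb and Tavi are the same type, or Caleb and Dave are different types" should be false; it is.
As a knight, Tavi's statement "Tavi and Ines are both knights or both knaves" should be true; it is.
Dave is a knave, and the claim "Tavi and Caleb are not the same type if and only if Dave and Tavi are both knights or both knaves" is indeed false.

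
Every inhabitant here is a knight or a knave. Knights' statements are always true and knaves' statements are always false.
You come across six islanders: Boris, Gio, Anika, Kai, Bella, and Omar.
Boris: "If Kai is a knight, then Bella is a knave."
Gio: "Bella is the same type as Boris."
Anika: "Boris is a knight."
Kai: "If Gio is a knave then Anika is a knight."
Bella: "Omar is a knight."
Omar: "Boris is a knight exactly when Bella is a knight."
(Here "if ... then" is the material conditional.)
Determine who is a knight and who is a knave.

Boris is a knight, Gio is a knave, Anika is a knight, Kai is a knight, Bella is a knave, and Omar is a knave.

Boris is a knight; "if Kai is a knight, then Bella is a knave" is True, as required.
Gio is a knave; "Bella is the same type as Boris" is False, as required.
Anika is a knight, so "Boris is a knight" must be True — and it is.
Kai is a knight, and the claim "if Gio is a knave then Anika is a knight" is indeed True.
Bella is a knave; "Omar is a knight" is False, as required.
Omar (knave): "Boris is a knight exactly when Bella is a knight" — False. ✓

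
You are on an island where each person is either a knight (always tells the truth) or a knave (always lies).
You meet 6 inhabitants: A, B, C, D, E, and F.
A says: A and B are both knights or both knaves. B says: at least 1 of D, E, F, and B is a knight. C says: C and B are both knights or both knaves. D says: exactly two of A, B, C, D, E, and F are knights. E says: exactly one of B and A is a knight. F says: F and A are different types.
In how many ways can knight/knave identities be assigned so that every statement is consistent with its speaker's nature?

3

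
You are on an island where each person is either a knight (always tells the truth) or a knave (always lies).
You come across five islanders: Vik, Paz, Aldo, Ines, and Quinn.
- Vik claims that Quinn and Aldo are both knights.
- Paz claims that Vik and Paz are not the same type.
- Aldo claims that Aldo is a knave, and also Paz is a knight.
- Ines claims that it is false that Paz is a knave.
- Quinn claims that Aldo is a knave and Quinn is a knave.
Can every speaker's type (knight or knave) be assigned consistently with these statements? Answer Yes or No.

No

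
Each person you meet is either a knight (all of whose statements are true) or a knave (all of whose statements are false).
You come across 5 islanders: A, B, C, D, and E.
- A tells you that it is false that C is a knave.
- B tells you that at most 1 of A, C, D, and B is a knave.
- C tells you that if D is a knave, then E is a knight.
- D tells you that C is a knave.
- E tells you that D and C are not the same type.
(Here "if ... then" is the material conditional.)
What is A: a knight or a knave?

A is a knight.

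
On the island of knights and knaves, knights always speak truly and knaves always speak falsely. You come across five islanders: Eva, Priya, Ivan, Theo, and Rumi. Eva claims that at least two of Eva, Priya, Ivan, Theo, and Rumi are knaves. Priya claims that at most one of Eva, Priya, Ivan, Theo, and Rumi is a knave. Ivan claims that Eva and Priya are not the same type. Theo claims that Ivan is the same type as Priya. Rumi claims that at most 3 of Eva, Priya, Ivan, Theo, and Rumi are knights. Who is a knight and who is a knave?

Eva is a knight, Priya is a knave, Ivan is a knight, Theo is a knave, and Rumi is a knight.

Suppose Eva is a knave. Then Eva's statement "at least two of Eva, Priya, Ivan, Theo, and Rumi are knaves" would have to be false. Checking the 16 ways to assign the others, none is consistent with every speaker.
(For instance, with Priya=knave, Ivan=knight, Theo=knave, Rumi=knight, Eva's claim "at least two of Eva, Priya, Ivan, Theo, and Rumi are knaves" comes out true where it would need to be false.)
So Eva must be a knight, making "at least two of Eva, Priya, Ivan, Theo, and Rumi are knaves" true. Taking Eva=knight, Priya=knave, Ivan=knight, Theo=knave, Rumi=knight, each remaining statement checks out:
  Priya (knave): "at most one of Eva, Priya, Ivan, Theo, and Rumi is a knave" — false. ✓
  Ivan (knight): "Eva and Priya are not the same type" — true. ✓
  Theo (knave): "Ivan is the same type as Priya" — false. ✓
  Rumi (knight): "at most 3 of Eva, Priya, Ivan, Theo, and Rumi are knights" — true. ✓
This is the unique consistent assignment.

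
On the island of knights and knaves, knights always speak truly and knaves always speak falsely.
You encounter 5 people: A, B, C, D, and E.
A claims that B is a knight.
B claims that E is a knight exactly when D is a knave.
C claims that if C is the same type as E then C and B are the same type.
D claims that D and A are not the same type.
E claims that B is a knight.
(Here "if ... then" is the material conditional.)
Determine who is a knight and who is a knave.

A is a knave, B is a knave, C is a knight, D is a knave, and E is a knave.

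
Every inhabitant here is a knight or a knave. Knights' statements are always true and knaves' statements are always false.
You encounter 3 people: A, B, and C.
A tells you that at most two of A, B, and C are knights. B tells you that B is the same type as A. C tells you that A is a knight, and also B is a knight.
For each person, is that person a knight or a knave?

Knights: A. Knaves: B and C.

Suppose A is a knave. Then A's statement "at most two of A, B, and C are knights" would have to be false. Checking the 4 ways to assign the others, none is consistent with every speaker.
(For instance, with B=knave, C=knave, A's claim "at most two of A, B, and C are knights" comes out true where it would need to be false.)
So A must be a knight, making "at most two of A, B, and C are knights" true. Taking A=knight, B=knave, C=knave, each remaining statement checks out:
  B (knave): "B is the same type as A" — false. ✓
  C (knave): "A is a knight, and also B is a knight" — false. ✓
This is the unique consistent assignment.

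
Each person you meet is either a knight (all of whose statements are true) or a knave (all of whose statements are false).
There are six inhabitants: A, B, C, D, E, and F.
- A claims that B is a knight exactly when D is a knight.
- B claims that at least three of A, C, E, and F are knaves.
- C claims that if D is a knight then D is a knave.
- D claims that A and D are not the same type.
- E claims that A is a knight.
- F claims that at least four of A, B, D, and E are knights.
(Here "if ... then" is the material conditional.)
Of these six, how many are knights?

2

The unique consistent assignment is A=knave, B=knight, C=knight, D=knave, E=knave, F=knave.
That has 2 knights.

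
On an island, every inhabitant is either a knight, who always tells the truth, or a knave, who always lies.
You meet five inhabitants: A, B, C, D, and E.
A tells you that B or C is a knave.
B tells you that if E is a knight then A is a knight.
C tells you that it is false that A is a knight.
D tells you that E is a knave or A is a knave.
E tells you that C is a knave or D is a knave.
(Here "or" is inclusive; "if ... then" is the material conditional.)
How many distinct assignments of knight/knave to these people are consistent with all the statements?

2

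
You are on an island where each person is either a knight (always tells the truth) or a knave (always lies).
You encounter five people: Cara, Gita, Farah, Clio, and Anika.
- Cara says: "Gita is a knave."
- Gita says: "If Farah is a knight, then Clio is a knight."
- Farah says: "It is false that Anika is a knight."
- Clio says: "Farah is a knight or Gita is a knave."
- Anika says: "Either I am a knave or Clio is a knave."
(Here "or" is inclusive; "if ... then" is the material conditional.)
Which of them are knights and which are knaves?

Cara is a knave, Gita is a knight, Farah is a knave, Clio is a knave, and Anika is a knight.

Cara is a knave; "Gita is a knave" is False, as required.
Since Gita is a knight, "if Farah is a knight, then Clio is a knight" needs to be true, which holds.
Farah is a knave, and the claim "it is false that Anika is a knight" is indeed False.
Clio is a knave, and the claim "Farah is a knight or Gita is a knave" is indeed False.
Anika is a knight, and the claim "either I am a knave or Clio is a knave" is indeed true.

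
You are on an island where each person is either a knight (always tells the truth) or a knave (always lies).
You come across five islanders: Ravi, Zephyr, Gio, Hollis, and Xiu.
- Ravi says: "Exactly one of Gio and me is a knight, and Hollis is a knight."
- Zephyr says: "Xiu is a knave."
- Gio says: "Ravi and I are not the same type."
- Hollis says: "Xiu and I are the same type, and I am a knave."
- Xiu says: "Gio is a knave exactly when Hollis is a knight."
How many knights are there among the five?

2

The unique consistent assignment is Ravi=knave, Zephyr=knave, Gio=knight, Hollis=knave, Xiu=knight.
That has 2 knights.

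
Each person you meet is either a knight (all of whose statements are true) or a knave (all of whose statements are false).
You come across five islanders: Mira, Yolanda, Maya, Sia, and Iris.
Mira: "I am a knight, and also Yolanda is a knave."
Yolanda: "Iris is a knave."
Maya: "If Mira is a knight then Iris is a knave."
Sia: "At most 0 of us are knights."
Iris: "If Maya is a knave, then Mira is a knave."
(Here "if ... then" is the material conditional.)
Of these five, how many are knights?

2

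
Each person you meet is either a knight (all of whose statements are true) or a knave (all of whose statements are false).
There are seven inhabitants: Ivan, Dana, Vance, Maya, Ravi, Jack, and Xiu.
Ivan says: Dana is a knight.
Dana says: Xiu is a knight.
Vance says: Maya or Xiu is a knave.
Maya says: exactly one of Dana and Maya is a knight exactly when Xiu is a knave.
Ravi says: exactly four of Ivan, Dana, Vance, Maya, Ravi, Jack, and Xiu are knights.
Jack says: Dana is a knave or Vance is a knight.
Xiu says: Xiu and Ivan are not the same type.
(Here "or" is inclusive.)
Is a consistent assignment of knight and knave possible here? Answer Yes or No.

Yes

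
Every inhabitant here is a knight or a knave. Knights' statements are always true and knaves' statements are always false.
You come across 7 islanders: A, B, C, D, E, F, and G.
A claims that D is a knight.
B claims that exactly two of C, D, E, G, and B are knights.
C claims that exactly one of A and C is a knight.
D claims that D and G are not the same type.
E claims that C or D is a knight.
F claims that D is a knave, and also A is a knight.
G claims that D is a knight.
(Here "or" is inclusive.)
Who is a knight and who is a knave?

Knights: none. Knaves: A, B, C, D, E, F, and G.

A (knave): "D is a knight" — False. ✓
As a knave, B's statement "exactly two of C, D, E, G, and B are knights" should be False; it is.
C is a knave, and the claim "exactly one of A and C is a knight" is indeed False.
Since D is a knave, "D and G are not the same type" needs to be False, which holds.
E (knave): "C or D is a knight" — False. ✓
F (knave): "D is a knave, and also A is a knight" — False. ✓
G is a knave, so "D is a knight" must be False — and it is.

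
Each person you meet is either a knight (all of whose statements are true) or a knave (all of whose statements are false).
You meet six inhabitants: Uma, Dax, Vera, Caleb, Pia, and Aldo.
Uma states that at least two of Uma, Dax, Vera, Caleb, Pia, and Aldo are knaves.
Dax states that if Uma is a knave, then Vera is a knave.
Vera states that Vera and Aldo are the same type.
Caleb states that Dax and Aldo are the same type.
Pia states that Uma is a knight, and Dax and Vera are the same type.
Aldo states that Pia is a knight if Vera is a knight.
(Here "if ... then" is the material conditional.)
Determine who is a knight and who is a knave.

Knights: Uma, Dax, Caleb, and Aldo. Knaves: Vera and Pia.

Uma is a knight, and the claim "at least two of Uma, Dax, Vera, Caleb, Pia, and Aldo are knaves" is indeed true.
As a knight, Dax's statement "if Uma is a knave, then Vera is a knave" should be true; it is.
Vera is a knave, and the claim "Vera and Aldo are the same type" is indeed False.
Caleb (knight): "Dax and Aldo are the same type" — true. ✓
Pia is a knave; "Uma is a knight, and Dax and Vera are the same type" is False, as required.
Aldo (knight): "Pia is a knight if Vera is a knight" — true. ✓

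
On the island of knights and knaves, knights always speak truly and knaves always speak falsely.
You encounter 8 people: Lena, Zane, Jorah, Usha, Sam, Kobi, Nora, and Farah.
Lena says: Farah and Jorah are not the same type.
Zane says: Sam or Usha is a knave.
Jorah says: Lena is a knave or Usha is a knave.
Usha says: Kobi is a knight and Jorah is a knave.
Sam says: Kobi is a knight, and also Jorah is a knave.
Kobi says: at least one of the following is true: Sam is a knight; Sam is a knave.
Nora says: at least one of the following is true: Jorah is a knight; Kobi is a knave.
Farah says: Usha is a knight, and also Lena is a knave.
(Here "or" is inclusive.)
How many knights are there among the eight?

5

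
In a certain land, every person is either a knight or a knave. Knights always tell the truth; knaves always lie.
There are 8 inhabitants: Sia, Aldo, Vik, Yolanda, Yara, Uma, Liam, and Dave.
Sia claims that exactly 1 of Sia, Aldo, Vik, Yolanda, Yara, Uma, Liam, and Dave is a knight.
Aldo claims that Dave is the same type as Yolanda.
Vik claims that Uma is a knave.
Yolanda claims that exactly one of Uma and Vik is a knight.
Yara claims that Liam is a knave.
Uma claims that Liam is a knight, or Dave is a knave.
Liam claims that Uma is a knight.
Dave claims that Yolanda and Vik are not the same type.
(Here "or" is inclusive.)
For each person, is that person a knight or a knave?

Knights: Aldo, Yolanda, Uma, Liam, and Dave. Knaves: Sia, Vik, and Yara.

Since Sia is a knave, "exactly 1 of Sia, Aldo, Vik, Yolanda, Yara, Uma, Liam, and Dave is a knight" needs to be false, which holds.
As a knight, Aldo's statement "Dave is the same type as Yolanda" should be True; it is.
Vik is a knave, so "Uma is a knave" must be false — and it is.
Yolanda is a knight; "exactly one of Uma and Vik is a knight" is True, as required.
As a knave, Yara's statement "Liam is a knave" should be false; it is.
Uma is a knight, so "Liam is a knight, or Dave is a knave" must be True — and it is.
As a knight, Liam's statement "Uma is a knight" should be True; it is.
Dave is a knight, and the claim "Yolanda and Vik are not the same type" is indeed True.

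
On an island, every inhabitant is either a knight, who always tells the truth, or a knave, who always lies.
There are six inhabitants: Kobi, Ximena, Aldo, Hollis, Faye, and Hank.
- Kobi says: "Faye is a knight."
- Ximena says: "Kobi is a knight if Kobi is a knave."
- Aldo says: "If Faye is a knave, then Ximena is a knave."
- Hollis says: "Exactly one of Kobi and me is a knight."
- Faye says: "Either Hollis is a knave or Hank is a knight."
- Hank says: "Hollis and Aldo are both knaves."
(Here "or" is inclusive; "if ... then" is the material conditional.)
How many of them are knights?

The unique consistent assignment is Kobi=knave, Ximena=knave, Aldo=knight, Hollis=knight, Faye=knave, Hank=knave.
That has 2 knights.

2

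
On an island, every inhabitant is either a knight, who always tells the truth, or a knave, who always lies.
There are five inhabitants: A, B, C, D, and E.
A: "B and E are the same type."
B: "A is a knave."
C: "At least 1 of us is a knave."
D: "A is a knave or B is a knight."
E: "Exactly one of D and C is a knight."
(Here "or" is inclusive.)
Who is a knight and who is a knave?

Suppose A is a knight. Then A's statement "B and E are the same type" would have to be true. Checking the 16 ways to assign the others, none is consistent with every speaker.
(For instance, with B=knight, C=knight, D=knight, E=knave, A's claim "B and E are the same type" comes out false where it would need to be true.)
So A must be a knave, making "B and E are the same type" false. Taking A=knave, B=knight, C=knight, D=knight, E=knave, each remaining statement checks out:
  B (knight): "A is a knave" — true. ✓
  C (knight): "at least 1 of us is a knave" — true. ✓
  D (knight): "A is a knave or B is a knight" — true. ✓
  E (knave): "exactly one of D and C is a knight" — false. ✓
This is the unique consistent assignment.

A is a knave, B is a knight, C is a knight, D is a knight, and E is a knave.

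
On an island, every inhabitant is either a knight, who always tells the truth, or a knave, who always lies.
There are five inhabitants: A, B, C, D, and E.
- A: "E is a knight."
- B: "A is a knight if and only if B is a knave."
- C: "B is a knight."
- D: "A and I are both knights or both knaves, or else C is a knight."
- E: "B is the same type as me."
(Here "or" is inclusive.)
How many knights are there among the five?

3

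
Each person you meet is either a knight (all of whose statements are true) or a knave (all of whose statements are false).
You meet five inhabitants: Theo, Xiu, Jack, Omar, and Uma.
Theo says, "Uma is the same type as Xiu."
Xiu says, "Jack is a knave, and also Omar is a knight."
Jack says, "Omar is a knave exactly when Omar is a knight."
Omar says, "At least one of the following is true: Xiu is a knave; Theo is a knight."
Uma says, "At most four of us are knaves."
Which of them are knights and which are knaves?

Theo is a knight; "Uma is the same type as Xiu" is true, as required.
Xiu is a knight, and the claim "Jack is a knave, and also Omar is a knight" is indeed true.
Since Jack is a knave, "Omar is a knave exactly when Omar is a knight" needs to be false, which holds.
As a knight, Omar's statement "at least one of the following is true: Xiu is a knave; Theo is a knight" should be true; it is.
Uma is a knight, and the claim "at most four of us are knaves" is indeed true.

Theo is a knight, Xiu is a knight, Jack is a knave, Omar is a knight, and Uma is a knight.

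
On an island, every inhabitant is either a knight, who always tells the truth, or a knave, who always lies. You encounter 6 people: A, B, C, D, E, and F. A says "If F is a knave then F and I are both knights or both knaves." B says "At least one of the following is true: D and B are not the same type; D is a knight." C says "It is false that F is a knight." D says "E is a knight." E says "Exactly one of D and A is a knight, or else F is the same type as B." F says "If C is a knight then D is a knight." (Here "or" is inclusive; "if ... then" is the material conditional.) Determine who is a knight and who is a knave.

Since A is a knight, "if F is a knave then F and I are both knights or both knaves" needs to be true, which holds.
B (knight): "at least one of the following is true: D and B are not the same type; D is a knight" — true. ✓
C is a knave; "it is false that F is a knight" is false, as required.
D is a knight, and the claim "E is a knight" is indeed true.
E (knight): "exactly one of D and A is a knight, or else F is the same type as B" — true. ✓
F is a knight; "if C is a knight then D is a knight" is true, as required.

Knights: A, B, D, E, and F. Knaves: C.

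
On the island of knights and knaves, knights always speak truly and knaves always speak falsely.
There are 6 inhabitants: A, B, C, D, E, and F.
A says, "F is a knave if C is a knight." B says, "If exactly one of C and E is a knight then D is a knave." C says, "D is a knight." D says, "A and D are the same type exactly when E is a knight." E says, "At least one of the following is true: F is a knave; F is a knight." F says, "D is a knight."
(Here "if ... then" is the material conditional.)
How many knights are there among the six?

3

The unique consistent assignment is A=knight, B=knight, C=knave, D=knave, E=knight, F=knave.
That has 3 knights.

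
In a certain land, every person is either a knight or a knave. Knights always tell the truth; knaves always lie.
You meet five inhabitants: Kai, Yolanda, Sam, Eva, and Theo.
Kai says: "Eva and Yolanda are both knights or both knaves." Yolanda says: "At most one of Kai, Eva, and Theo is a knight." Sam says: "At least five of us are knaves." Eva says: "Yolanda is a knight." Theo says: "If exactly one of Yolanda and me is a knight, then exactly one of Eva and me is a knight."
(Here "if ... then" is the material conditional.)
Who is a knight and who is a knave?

Knights: Kai and Theo. Knaves: Yolanda, Sam, and Eva.

As a knight, Kai's statement "Eva and Yolanda are both knights or both knaves" should be true; it is.
Yolanda is a knave, and the claim "at most one of Kai, Eva, and Theo is a knight" is indeed False.
Sam is a knave, so "at least five of us are knaves" must be False — and it is.
Eva is a knave, so "Yolanda is a knight" must be False — and it is.
Theo is a knight, so "if exactly one of Yolanda and me is a knight, then exactly one of Eva and me is a knight" must be true — and it is.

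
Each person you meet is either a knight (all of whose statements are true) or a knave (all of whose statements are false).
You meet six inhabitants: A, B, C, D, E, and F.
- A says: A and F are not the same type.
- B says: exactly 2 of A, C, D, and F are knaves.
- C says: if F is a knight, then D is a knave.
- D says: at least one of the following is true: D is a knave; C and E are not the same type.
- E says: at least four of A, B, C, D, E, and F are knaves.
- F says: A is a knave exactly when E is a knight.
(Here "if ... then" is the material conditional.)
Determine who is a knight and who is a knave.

A is a knave, B is a knight, C is a knight, D is a knight, E is a knave, and F is a knave.

As a knave, A's statement "A and F are not the same type" should be false; it is.
B is a knight, so "exactly 2 of A, C, D, and F are knaves" must be true — and it is.
As a knight, C's statement "if F is a knight, then D is a knave" should be true; it is.
D is a knight; "at least one of the following is true: D is a knave; C and E are not the same type" is true, as required.
As a knave, E's statement "at least four of A, B, C, D, E, and F are knaves" should be false; it is.
F (knave): "A is a knave exactly when E is a knight" — false. ✓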